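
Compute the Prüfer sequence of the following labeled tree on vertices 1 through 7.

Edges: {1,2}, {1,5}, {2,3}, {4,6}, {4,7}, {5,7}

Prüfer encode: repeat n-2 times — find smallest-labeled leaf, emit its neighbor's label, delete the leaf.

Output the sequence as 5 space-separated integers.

Answer: 2 1 5 7 4

Derivation:
Step 1: leaves = {3,6}. Remove smallest leaf 3, emit neighbor 2.
Step 2: leaves = {2,6}. Remove smallest leaf 2, emit neighbor 1.
Step 3: leaves = {1,6}. Remove smallest leaf 1, emit neighbor 5.
Step 4: leaves = {5,6}. Remove smallest leaf 5, emit neighbor 7.
Step 5: leaves = {6,7}. Remove smallest leaf 6, emit neighbor 4.
Done: 2 vertices remain (4, 7). Sequence = [2 1 5 7 4]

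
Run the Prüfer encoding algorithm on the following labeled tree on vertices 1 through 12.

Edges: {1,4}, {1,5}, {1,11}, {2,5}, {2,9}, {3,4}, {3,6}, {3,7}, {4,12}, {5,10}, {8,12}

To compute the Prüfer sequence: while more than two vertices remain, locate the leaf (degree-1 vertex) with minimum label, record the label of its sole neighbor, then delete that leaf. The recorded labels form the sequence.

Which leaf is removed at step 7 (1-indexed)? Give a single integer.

Answer: 10

Derivation:
Step 1: current leaves = {6,7,8,9,10,11}. Remove leaf 6 (neighbor: 3).
Step 2: current leaves = {7,8,9,10,11}. Remove leaf 7 (neighbor: 3).
Step 3: current leaves = {3,8,9,10,11}. Remove leaf 3 (neighbor: 4).
Step 4: current leaves = {8,9,10,11}. Remove leaf 8 (neighbor: 12).
Step 5: current leaves = {9,10,11,12}. Remove leaf 9 (neighbor: 2).
Step 6: current leaves = {2,10,11,12}. Remove leaf 2 (neighbor: 5).
Step 7: current leaves = {10,11,12}. Remove leaf 10 (neighbor: 5).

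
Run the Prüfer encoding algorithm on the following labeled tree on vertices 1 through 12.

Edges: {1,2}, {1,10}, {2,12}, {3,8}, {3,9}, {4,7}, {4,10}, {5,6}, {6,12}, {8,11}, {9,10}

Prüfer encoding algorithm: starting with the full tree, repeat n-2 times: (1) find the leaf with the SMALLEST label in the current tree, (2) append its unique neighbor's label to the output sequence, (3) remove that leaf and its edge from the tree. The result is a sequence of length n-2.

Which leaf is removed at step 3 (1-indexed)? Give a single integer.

Answer: 7

Derivation:
Step 1: current leaves = {5,7,11}. Remove leaf 5 (neighbor: 6).
Step 2: current leaves = {6,7,11}. Remove leaf 6 (neighbor: 12).
Step 3: current leaves = {7,11,12}. Remove leaf 7 (neighbor: 4).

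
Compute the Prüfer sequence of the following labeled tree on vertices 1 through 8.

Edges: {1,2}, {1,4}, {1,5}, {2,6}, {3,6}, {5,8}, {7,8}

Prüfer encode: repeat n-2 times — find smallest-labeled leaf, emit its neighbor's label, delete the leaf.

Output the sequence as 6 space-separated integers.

Step 1: leaves = {3,4,7}. Remove smallest leaf 3, emit neighbor 6.
Step 2: leaves = {4,6,7}. Remove smallest leaf 4, emit neighbor 1.
Step 3: leaves = {6,7}. Remove smallest leaf 6, emit neighbor 2.
Step 4: leaves = {2,7}. Remove smallest leaf 2, emit neighbor 1.
Step 5: leaves = {1,7}. Remove smallest leaf 1, emit neighbor 5.
Step 6: leaves = {5,7}. Remove smallest leaf 5, emit neighbor 8.
Done: 2 vertices remain (7, 8). Sequence = [6 1 2 1 5 8]

Answer: 6 1 2 1 5 8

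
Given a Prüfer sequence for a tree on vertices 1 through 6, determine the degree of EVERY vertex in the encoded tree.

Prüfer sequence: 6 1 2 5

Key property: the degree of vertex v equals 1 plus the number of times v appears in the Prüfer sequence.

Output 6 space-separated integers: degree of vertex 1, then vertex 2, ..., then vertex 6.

Answer: 2 2 1 1 2 2

Derivation:
p_1 = 6: count[6] becomes 1
p_2 = 1: count[1] becomes 1
p_3 = 2: count[2] becomes 1
p_4 = 5: count[5] becomes 1
Degrees (1 + count): deg[1]=1+1=2, deg[2]=1+1=2, deg[3]=1+0=1, deg[4]=1+0=1, deg[5]=1+1=2, deg[6]=1+1=2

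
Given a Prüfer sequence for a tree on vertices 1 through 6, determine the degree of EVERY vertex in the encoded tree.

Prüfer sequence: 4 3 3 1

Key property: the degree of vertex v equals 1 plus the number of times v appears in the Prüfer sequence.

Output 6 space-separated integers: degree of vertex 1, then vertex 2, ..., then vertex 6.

Answer: 2 1 3 2 1 1

Derivation:
p_1 = 4: count[4] becomes 1
p_2 = 3: count[3] becomes 1
p_3 = 3: count[3] becomes 2
p_4 = 1: count[1] becomes 1
Degrees (1 + count): deg[1]=1+1=2, deg[2]=1+0=1, deg[3]=1+2=3, deg[4]=1+1=2, deg[5]=1+0=1, deg[6]=1+0=1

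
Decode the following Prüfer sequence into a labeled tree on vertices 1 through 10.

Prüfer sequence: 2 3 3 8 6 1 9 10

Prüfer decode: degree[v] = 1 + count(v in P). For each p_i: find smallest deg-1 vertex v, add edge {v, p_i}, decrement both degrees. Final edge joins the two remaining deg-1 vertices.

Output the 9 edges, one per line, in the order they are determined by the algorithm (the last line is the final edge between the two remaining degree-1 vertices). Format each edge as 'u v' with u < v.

Initial degrees: {1:2, 2:2, 3:3, 4:1, 5:1, 6:2, 7:1, 8:2, 9:2, 10:2}
Step 1: smallest deg-1 vertex = 4, p_1 = 2. Add edge {2,4}. Now deg[4]=0, deg[2]=1.
Step 2: smallest deg-1 vertex = 2, p_2 = 3. Add edge {2,3}. Now deg[2]=0, deg[3]=2.
Step 3: smallest deg-1 vertex = 5, p_3 = 3. Add edge {3,5}. Now deg[5]=0, deg[3]=1.
Step 4: smallest deg-1 vertex = 3, p_4 = 8. Add edge {3,8}. Now deg[3]=0, deg[8]=1.
Step 5: smallest deg-1 vertex = 7, p_5 = 6. Add edge {6,7}. Now deg[7]=0, deg[6]=1.
Step 6: smallest deg-1 vertex = 6, p_6 = 1. Add edge {1,6}. Now deg[6]=0, deg[1]=1.
Step 7: smallest deg-1 vertex = 1, p_7 = 9. Add edge {1,9}. Now deg[1]=0, deg[9]=1.
Step 8: smallest deg-1 vertex = 8, p_8 = 10. Add edge {8,10}. Now deg[8]=0, deg[10]=1.
Final: two remaining deg-1 vertices are 9, 10. Add edge {9,10}.

Answer: 2 4
2 3
3 5
3 8
6 7
1 6
1 9
8 10
9 10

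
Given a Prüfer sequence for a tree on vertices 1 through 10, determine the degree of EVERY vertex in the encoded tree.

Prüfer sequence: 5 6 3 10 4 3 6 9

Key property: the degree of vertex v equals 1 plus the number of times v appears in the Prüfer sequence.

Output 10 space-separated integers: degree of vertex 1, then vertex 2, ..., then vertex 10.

Answer: 1 1 3 2 2 3 1 1 2 2

Derivation:
p_1 = 5: count[5] becomes 1
p_2 = 6: count[6] becomes 1
p_3 = 3: count[3] becomes 1
p_4 = 10: count[10] becomes 1
p_5 = 4: count[4] becomes 1
p_6 = 3: count[3] becomes 2
p_7 = 6: count[6] becomes 2
p_8 = 9: count[9] becomes 1
Degrees (1 + count): deg[1]=1+0=1, deg[2]=1+0=1, deg[3]=1+2=3, deg[4]=1+1=2, deg[5]=1+1=2, deg[6]=1+2=3, deg[7]=1+0=1, deg[8]=1+0=1, deg[9]=1+1=2, deg[10]=1+1=2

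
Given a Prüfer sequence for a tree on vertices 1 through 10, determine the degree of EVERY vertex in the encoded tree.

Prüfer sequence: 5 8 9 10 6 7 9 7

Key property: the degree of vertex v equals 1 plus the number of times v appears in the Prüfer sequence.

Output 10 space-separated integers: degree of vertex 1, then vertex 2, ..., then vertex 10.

p_1 = 5: count[5] becomes 1
p_2 = 8: count[8] becomes 1
p_3 = 9: count[9] becomes 1
p_4 = 10: count[10] becomes 1
p_5 = 6: count[6] becomes 1
p_6 = 7: count[7] becomes 1
p_7 = 9: count[9] becomes 2
p_8 = 7: count[7] becomes 2
Degrees (1 + count): deg[1]=1+0=1, deg[2]=1+0=1, deg[3]=1+0=1, deg[4]=1+0=1, deg[5]=1+1=2, deg[6]=1+1=2, deg[7]=1+2=3, deg[8]=1+1=2, deg[9]=1+2=3, deg[10]=1+1=2

Answer: 1 1 1 1 2 2 3 2 3 2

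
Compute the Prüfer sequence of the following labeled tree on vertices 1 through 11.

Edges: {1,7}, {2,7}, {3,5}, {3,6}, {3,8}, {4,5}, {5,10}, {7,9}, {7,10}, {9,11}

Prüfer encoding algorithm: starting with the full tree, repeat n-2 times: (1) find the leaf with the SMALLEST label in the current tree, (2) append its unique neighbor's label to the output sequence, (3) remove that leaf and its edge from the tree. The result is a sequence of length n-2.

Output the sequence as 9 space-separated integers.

Step 1: leaves = {1,2,4,6,8,11}. Remove smallest leaf 1, emit neighbor 7.
Step 2: leaves = {2,4,6,8,11}. Remove smallest leaf 2, emit neighbor 7.
Step 3: leaves = {4,6,8,11}. Remove smallest leaf 4, emit neighbor 5.
Step 4: leaves = {6,8,11}. Remove smallest leaf 6, emit neighbor 3.
Step 5: leaves = {8,11}. Remove smallest leaf 8, emit neighbor 3.
Step 6: leaves = {3,11}. Remove smallest leaf 3, emit neighbor 5.
Step 7: leaves = {5,11}. Remove smallest leaf 5, emit neighbor 10.
Step 8: leaves = {10,11}. Remove smallest leaf 10, emit neighbor 7.
Step 9: leaves = {7,11}. Remove smallest leaf 7, emit neighbor 9.
Done: 2 vertices remain (9, 11). Sequence = [7 7 5 3 3 5 10 7 9]

Answer: 7 7 5 3 3 5 10 7 9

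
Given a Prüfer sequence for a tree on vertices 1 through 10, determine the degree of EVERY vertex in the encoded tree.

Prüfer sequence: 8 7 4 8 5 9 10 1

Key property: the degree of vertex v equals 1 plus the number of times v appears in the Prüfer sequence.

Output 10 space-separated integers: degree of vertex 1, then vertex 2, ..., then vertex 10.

p_1 = 8: count[8] becomes 1
p_2 = 7: count[7] becomes 1
p_3 = 4: count[4] becomes 1
p_4 = 8: count[8] becomes 2
p_5 = 5: count[5] becomes 1
p_6 = 9: count[9] becomes 1
p_7 = 10: count[10] becomes 1
p_8 = 1: count[1] becomes 1
Degrees (1 + count): deg[1]=1+1=2, deg[2]=1+0=1, deg[3]=1+0=1, deg[4]=1+1=2, deg[5]=1+1=2, deg[6]=1+0=1, deg[7]=1+1=2, deg[8]=1+2=3, deg[9]=1+1=2, deg[10]=1+1=2

Answer: 2 1 1 2 2 1 2 3 2 2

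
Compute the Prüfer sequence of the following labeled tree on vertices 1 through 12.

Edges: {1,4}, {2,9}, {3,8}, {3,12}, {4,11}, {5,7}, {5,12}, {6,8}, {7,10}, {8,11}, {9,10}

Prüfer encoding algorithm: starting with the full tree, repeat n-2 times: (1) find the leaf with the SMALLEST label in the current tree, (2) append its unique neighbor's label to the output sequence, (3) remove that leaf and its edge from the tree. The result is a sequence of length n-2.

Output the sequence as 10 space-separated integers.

Step 1: leaves = {1,2,6}. Remove smallest leaf 1, emit neighbor 4.
Step 2: leaves = {2,4,6}. Remove smallest leaf 2, emit neighbor 9.
Step 3: leaves = {4,6,9}. Remove smallest leaf 4, emit neighbor 11.
Step 4: leaves = {6,9,11}. Remove smallest leaf 6, emit neighbor 8.
Step 5: leaves = {9,11}. Remove smallest leaf 9, emit neighbor 10.
Step 6: leaves = {10,11}. Remove smallest leaf 10, emit neighbor 7.
Step 7: leaves = {7,11}. Remove smallest leaf 7, emit neighbor 5.
Step 8: leaves = {5,11}. Remove smallest leaf 5, emit neighbor 12.
Step 9: leaves = {11,12}. Remove smallest leaf 11, emit neighbor 8.
Step 10: leaves = {8,12}. Remove smallest leaf 8, emit neighbor 3.
Done: 2 vertices remain (3, 12). Sequence = [4 9 11 8 10 7 5 12 8 3]

Answer: 4 9 11 8 10 7 5 12 8 3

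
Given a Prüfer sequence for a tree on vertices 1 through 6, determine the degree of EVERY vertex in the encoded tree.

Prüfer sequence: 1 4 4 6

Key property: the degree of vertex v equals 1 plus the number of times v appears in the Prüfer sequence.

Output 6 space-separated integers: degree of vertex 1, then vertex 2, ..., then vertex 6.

p_1 = 1: count[1] becomes 1
p_2 = 4: count[4] becomes 1
p_3 = 4: count[4] becomes 2
p_4 = 6: count[6] becomes 1
Degrees (1 + count): deg[1]=1+1=2, deg[2]=1+0=1, deg[3]=1+0=1, deg[4]=1+2=3, deg[5]=1+0=1, deg[6]=1+1=2

Answer: 2 1 1 3 1 2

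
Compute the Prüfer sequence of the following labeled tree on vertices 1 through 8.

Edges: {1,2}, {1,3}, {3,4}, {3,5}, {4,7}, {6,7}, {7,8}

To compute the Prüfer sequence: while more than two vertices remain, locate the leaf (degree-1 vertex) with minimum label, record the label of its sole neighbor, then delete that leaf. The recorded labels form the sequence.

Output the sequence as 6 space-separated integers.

Answer: 1 3 3 4 7 7

Derivation:
Step 1: leaves = {2,5,6,8}. Remove smallest leaf 2, emit neighbor 1.
Step 2: leaves = {1,5,6,8}. Remove smallest leaf 1, emit neighbor 3.
Step 3: leaves = {5,6,8}. Remove smallest leaf 5, emit neighbor 3.
Step 4: leaves = {3,6,8}. Remove smallest leaf 3, emit neighbor 4.
Step 5: leaves = {4,6,8}. Remove smallest leaf 4, emit neighbor 7.
Step 6: leaves = {6,8}. Remove smallest leaf 6, emit neighbor 7.
Done: 2 vertices remain (7, 8). Sequence = [1 3 3 4 7 7]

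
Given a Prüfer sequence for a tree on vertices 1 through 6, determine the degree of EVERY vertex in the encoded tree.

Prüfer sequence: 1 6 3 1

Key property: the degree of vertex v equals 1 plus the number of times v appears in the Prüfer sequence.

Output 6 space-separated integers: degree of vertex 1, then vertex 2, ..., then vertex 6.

Answer: 3 1 2 1 1 2

Derivation:
p_1 = 1: count[1] becomes 1
p_2 = 6: count[6] becomes 1
p_3 = 3: count[3] becomes 1
p_4 = 1: count[1] becomes 2
Degrees (1 + count): deg[1]=1+2=3, deg[2]=1+0=1, deg[3]=1+1=2, deg[4]=1+0=1, deg[5]=1+0=1, deg[6]=1+1=2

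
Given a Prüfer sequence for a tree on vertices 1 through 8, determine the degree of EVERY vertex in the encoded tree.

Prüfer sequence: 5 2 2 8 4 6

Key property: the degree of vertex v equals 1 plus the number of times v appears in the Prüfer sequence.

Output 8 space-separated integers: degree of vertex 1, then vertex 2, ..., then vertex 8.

Answer: 1 3 1 2 2 2 1 2

Derivation:
p_1 = 5: count[5] becomes 1
p_2 = 2: count[2] becomes 1
p_3 = 2: count[2] becomes 2
p_4 = 8: count[8] becomes 1
p_5 = 4: count[4] becomes 1
p_6 = 6: count[6] becomes 1
Degrees (1 + count): deg[1]=1+0=1, deg[2]=1+2=3, deg[3]=1+0=1, deg[4]=1+1=2, deg[5]=1+1=2, deg[6]=1+1=2, deg[7]=1+0=1, deg[8]=1+1=2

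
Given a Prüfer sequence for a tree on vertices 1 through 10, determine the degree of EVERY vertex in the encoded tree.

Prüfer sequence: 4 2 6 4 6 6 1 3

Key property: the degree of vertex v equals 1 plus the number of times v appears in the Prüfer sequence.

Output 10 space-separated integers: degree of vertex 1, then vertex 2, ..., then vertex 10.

Answer: 2 2 2 3 1 4 1 1 1 1

Derivation:
p_1 = 4: count[4] becomes 1
p_2 = 2: count[2] becomes 1
p_3 = 6: count[6] becomes 1
p_4 = 4: count[4] becomes 2
p_5 = 6: count[6] becomes 2
p_6 = 6: count[6] becomes 3
p_7 = 1: count[1] becomes 1
p_8 = 3: count[3] becomes 1
Degrees (1 + count): deg[1]=1+1=2, deg[2]=1+1=2, deg[3]=1+1=2, deg[4]=1+2=3, deg[5]=1+0=1, deg[6]=1+3=4, deg[7]=1+0=1, deg[8]=1+0=1, deg[9]=1+0=1, deg[10]=1+0=1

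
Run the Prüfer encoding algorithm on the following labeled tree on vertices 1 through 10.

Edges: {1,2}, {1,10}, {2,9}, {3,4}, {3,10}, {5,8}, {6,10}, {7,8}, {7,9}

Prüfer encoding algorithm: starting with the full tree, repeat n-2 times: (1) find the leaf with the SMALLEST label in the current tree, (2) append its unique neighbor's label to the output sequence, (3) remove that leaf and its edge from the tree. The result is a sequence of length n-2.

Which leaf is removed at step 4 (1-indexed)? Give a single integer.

Answer: 6

Derivation:
Step 1: current leaves = {4,5,6}. Remove leaf 4 (neighbor: 3).
Step 2: current leaves = {3,5,6}. Remove leaf 3 (neighbor: 10).
Step 3: current leaves = {5,6}. Remove leaf 5 (neighbor: 8).
Step 4: current leaves = {6,8}. Remove leaf 6 (neighbor: 10).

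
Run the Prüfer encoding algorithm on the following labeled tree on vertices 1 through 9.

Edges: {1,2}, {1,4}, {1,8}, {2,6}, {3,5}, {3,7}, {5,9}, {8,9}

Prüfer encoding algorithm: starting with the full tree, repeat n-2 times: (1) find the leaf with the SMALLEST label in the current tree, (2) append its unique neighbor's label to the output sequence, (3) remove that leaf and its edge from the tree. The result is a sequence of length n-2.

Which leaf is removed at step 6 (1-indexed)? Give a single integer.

Answer: 3

Derivation:
Step 1: current leaves = {4,6,7}. Remove leaf 4 (neighbor: 1).
Step 2: current leaves = {6,7}. Remove leaf 6 (neighbor: 2).
Step 3: current leaves = {2,7}. Remove leaf 2 (neighbor: 1).
Step 4: current leaves = {1,7}. Remove leaf 1 (neighbor: 8).
Step 5: current leaves = {7,8}. Remove leaf 7 (neighbor: 3).
Step 6: current leaves = {3,8}. Remove leaf 3 (neighbor: 5).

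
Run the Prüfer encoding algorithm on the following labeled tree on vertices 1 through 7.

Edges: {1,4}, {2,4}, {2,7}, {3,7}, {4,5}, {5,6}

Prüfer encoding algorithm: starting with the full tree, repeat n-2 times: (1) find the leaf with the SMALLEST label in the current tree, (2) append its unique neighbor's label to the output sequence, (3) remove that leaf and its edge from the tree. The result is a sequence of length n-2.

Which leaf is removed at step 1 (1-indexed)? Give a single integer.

Answer: 1

Derivation:
Step 1: current leaves = {1,3,6}. Remove leaf 1 (neighbor: 4).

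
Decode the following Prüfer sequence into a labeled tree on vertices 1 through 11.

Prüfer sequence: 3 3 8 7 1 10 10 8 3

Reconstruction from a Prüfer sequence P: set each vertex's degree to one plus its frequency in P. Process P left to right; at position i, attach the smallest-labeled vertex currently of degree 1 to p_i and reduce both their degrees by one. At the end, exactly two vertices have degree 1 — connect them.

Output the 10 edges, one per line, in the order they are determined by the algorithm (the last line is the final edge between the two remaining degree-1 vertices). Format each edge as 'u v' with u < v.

Initial degrees: {1:2, 2:1, 3:4, 4:1, 5:1, 6:1, 7:2, 8:3, 9:1, 10:3, 11:1}
Step 1: smallest deg-1 vertex = 2, p_1 = 3. Add edge {2,3}. Now deg[2]=0, deg[3]=3.
Step 2: smallest deg-1 vertex = 4, p_2 = 3. Add edge {3,4}. Now deg[4]=0, deg[3]=2.
Step 3: smallest deg-1 vertex = 5, p_3 = 8. Add edge {5,8}. Now deg[5]=0, deg[8]=2.
Step 4: smallest deg-1 vertex = 6, p_4 = 7. Add edge {6,7}. Now deg[6]=0, deg[7]=1.
Step 5: smallest deg-1 vertex = 7, p_5 = 1. Add edge {1,7}. Now deg[7]=0, deg[1]=1.
Step 6: smallest deg-1 vertex = 1, p_6 = 10. Add edge {1,10}. Now deg[1]=0, deg[10]=2.
Step 7: smallest deg-1 vertex = 9, p_7 = 10. Add edge {9,10}. Now deg[9]=0, deg[10]=1.
Step 8: smallest deg-1 vertex = 10, p_8 = 8. Add edge {8,10}. Now deg[10]=0, deg[8]=1.
Step 9: smallest deg-1 vertex = 8, p_9 = 3. Add edge {3,8}. Now deg[8]=0, deg[3]=1.
Final: two remaining deg-1 vertices are 3, 11. Add edge {3,11}.

Answer: 2 3
3 4
5 8
6 7
1 7
1 10
9 10
8 10
3 8
3 11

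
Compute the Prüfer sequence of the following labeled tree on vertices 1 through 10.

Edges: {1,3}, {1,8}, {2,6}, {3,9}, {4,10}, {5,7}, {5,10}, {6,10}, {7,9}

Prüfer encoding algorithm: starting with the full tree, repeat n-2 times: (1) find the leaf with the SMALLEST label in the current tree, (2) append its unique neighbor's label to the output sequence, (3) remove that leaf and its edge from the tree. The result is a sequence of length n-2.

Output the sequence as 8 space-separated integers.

Answer: 6 10 10 1 3 9 7 5

Derivation:
Step 1: leaves = {2,4,8}. Remove smallest leaf 2, emit neighbor 6.
Step 2: leaves = {4,6,8}. Remove smallest leaf 4, emit neighbor 10.
Step 3: leaves = {6,8}. Remove smallest leaf 6, emit neighbor 10.
Step 4: leaves = {8,10}. Remove smallest leaf 8, emit neighbor 1.
Step 5: leaves = {1,10}. Remove smallest leaf 1, emit neighbor 3.
Step 6: leaves = {3,10}. Remove smallest leaf 3, emit neighbor 9.
Step 7: leaves = {9,10}. Remove smallest leaf 9, emit neighbor 7.
Step 8: leaves = {7,10}. Remove smallest leaf 7, emit neighbor 5.
Done: 2 vertices remain (5, 10). Sequence = [6 10 10 1 3 9 7 5]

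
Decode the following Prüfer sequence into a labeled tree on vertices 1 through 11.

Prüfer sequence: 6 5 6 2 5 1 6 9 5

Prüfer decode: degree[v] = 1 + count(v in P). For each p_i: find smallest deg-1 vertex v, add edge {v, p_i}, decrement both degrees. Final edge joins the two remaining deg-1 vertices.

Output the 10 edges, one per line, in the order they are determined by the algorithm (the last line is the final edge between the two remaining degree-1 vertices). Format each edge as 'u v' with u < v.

Initial degrees: {1:2, 2:2, 3:1, 4:1, 5:4, 6:4, 7:1, 8:1, 9:2, 10:1, 11:1}
Step 1: smallest deg-1 vertex = 3, p_1 = 6. Add edge {3,6}. Now deg[3]=0, deg[6]=3.
Step 2: smallest deg-1 vertex = 4, p_2 = 5. Add edge {4,5}. Now deg[4]=0, deg[5]=3.
Step 3: smallest deg-1 vertex = 7, p_3 = 6. Add edge {6,7}. Now deg[7]=0, deg[6]=2.
Step 4: smallest deg-1 vertex = 8, p_4 = 2. Add edge {2,8}. Now deg[8]=0, deg[2]=1.
Step 5: smallest deg-1 vertex = 2, p_5 = 5. Add edge {2,5}. Now deg[2]=0, deg[5]=2.
Step 6: smallest deg-1 vertex = 10, p_6 = 1. Add edge {1,10}. Now deg[10]=0, deg[1]=1.
Step 7: smallest deg-1 vertex = 1, p_7 = 6. Add edge {1,6}. Now deg[1]=0, deg[6]=1.
Step 8: smallest deg-1 vertex = 6, p_8 = 9. Add edge {6,9}. Now deg[6]=0, deg[9]=1.
Step 9: smallest deg-1 vertex = 9, p_9 = 5. Add edge {5,9}. Now deg[9]=0, deg[5]=1.
Final: two remaining deg-1 vertices are 5, 11. Add edge {5,11}.

Answer: 3 6
4 5
6 7
2 8
2 5
1 10
1 6
6 9
5 9
5 11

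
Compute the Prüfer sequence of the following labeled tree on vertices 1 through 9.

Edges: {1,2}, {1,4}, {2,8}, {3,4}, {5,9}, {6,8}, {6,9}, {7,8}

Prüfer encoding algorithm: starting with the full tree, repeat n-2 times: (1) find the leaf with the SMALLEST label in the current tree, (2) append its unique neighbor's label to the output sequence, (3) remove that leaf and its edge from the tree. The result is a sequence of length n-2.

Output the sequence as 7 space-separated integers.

Step 1: leaves = {3,5,7}. Remove smallest leaf 3, emit neighbor 4.
Step 2: leaves = {4,5,7}. Remove smallest leaf 4, emit neighbor 1.
Step 3: leaves = {1,5,7}. Remove smallest leaf 1, emit neighbor 2.
Step 4: leaves = {2,5,7}. Remove smallest leaf 2, emit neighbor 8.
Step 5: leaves = {5,7}. Remove smallest leaf 5, emit neighbor 9.
Step 6: leaves = {7,9}. Remove smallest leaf 7, emit neighbor 8.
Step 7: leaves = {8,9}. Remove smallest leaf 8, emit neighbor 6.
Done: 2 vertices remain (6, 9). Sequence = [4 1 2 8 9 8 6]

Answer: 4 1 2 8 9 8 6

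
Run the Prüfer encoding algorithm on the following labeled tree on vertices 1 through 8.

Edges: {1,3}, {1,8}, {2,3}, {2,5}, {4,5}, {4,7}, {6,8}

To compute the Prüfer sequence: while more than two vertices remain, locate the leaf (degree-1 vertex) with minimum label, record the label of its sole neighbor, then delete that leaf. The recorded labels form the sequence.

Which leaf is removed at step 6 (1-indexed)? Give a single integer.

Step 1: current leaves = {6,7}. Remove leaf 6 (neighbor: 8).
Step 2: current leaves = {7,8}. Remove leaf 7 (neighbor: 4).
Step 3: current leaves = {4,8}. Remove leaf 4 (neighbor: 5).
Step 4: current leaves = {5,8}. Remove leaf 5 (neighbor: 2).
Step 5: current leaves = {2,8}. Remove leaf 2 (neighbor: 3).
Step 6: current leaves = {3,8}. Remove leaf 3 (neighbor: 1).

Answer: 3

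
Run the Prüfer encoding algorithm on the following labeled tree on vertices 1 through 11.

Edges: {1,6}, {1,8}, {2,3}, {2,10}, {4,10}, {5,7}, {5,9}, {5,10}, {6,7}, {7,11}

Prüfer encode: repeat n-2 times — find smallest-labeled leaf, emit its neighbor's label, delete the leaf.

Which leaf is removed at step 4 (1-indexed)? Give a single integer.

Answer: 8

Derivation:
Step 1: current leaves = {3,4,8,9,11}. Remove leaf 3 (neighbor: 2).
Step 2: current leaves = {2,4,8,9,11}. Remove leaf 2 (neighbor: 10).
Step 3: current leaves = {4,8,9,11}. Remove leaf 4 (neighbor: 10).
Step 4: current leaves = {8,9,10,11}. Remove leaf 8 (neighbor: 1).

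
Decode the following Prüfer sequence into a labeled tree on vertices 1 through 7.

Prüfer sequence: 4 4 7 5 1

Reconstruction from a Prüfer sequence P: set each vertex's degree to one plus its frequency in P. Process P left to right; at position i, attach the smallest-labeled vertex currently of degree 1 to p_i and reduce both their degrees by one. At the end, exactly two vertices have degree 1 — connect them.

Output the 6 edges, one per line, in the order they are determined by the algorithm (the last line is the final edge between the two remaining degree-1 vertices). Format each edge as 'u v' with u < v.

Answer: 2 4
3 4
4 7
5 6
1 5
1 7

Derivation:
Initial degrees: {1:2, 2:1, 3:1, 4:3, 5:2, 6:1, 7:2}
Step 1: smallest deg-1 vertex = 2, p_1 = 4. Add edge {2,4}. Now deg[2]=0, deg[4]=2.
Step 2: smallest deg-1 vertex = 3, p_2 = 4. Add edge {3,4}. Now deg[3]=0, deg[4]=1.
Step 3: smallest deg-1 vertex = 4, p_3 = 7. Add edge {4,7}. Now deg[4]=0, deg[7]=1.
Step 4: smallest deg-1 vertex = 6, p_4 = 5. Add edge {5,6}. Now deg[6]=0, deg[5]=1.
Step 5: smallest deg-1 vertex = 5, p_5 = 1. Add edge {1,5}. Now deg[5]=0, deg[1]=1.
Final: two remaining deg-1 vertices are 1, 7. Add edge {1,7}.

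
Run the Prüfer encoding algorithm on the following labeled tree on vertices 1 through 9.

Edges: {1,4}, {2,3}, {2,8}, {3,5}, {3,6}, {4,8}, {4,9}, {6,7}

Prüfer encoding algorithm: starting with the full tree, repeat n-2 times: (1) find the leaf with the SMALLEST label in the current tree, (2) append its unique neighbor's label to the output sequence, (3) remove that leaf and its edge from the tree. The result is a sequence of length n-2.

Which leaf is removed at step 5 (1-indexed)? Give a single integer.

Step 1: current leaves = {1,5,7,9}. Remove leaf 1 (neighbor: 4).
Step 2: current leaves = {5,7,9}. Remove leaf 5 (neighbor: 3).
Step 3: current leaves = {7,9}. Remove leaf 7 (neighbor: 6).
Step 4: current leaves = {6,9}. Remove leaf 6 (neighbor: 3).
Step 5: current leaves = {3,9}. Remove leaf 3 (neighbor: 2).

Answer: 3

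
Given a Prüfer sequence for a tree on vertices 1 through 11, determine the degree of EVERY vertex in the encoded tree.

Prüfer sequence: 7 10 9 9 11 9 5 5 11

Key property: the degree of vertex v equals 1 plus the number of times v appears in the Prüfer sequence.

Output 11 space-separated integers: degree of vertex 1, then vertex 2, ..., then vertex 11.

p_1 = 7: count[7] becomes 1
p_2 = 10: count[10] becomes 1
p_3 = 9: count[9] becomes 1
p_4 = 9: count[9] becomes 2
p_5 = 11: count[11] becomes 1
p_6 = 9: count[9] becomes 3
p_7 = 5: count[5] becomes 1
p_8 = 5: count[5] becomes 2
p_9 = 11: count[11] becomes 2
Degrees (1 + count): deg[1]=1+0=1, deg[2]=1+0=1, deg[3]=1+0=1, deg[4]=1+0=1, deg[5]=1+2=3, deg[6]=1+0=1, deg[7]=1+1=2, deg[8]=1+0=1, deg[9]=1+3=4, deg[10]=1+1=2, deg[11]=1+2=3

Answer: 1 1 1 1 3 1 2 1 4 2 3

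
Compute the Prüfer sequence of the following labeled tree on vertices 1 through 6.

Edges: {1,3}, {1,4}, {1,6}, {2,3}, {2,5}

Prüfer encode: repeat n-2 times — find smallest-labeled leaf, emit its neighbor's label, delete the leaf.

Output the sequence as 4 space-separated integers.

Step 1: leaves = {4,5,6}. Remove smallest leaf 4, emit neighbor 1.
Step 2: leaves = {5,6}. Remove smallest leaf 5, emit neighbor 2.
Step 3: leaves = {2,6}. Remove smallest leaf 2, emit neighbor 3.
Step 4: leaves = {3,6}. Remove smallest leaf 3, emit neighbor 1.
Done: 2 vertices remain (1, 6). Sequence = [1 2 3 1]

Answer: 1 2 3 1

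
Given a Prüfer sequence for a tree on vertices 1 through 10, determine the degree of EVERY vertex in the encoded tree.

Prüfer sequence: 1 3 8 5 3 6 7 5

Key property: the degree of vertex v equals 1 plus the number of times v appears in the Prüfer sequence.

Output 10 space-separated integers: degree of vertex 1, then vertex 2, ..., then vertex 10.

Answer: 2 1 3 1 3 2 2 2 1 1

Derivation:
p_1 = 1: count[1] becomes 1
p_2 = 3: count[3] becomes 1
p_3 = 8: count[8] becomes 1
p_4 = 5: count[5] becomes 1
p_5 = 3: count[3] becomes 2
p_6 = 6: count[6] becomes 1
p_7 = 7: count[7] becomes 1
p_8 = 5: count[5] becomes 2
Degrees (1 + count): deg[1]=1+1=2, deg[2]=1+0=1, deg[3]=1+2=3, deg[4]=1+0=1, deg[5]=1+2=3, deg[6]=1+1=2, deg[7]=1+1=2, deg[8]=1+1=2, deg[9]=1+0=1, deg[10]=1+0=1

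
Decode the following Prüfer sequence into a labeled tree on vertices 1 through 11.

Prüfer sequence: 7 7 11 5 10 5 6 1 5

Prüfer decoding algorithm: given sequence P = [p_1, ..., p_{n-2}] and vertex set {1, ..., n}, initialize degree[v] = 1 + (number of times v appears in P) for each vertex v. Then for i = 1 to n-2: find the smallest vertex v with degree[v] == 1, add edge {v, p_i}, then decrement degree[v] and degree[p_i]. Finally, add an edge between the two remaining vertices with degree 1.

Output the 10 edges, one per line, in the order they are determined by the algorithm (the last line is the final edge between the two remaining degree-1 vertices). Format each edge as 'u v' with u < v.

Initial degrees: {1:2, 2:1, 3:1, 4:1, 5:4, 6:2, 7:3, 8:1, 9:1, 10:2, 11:2}
Step 1: smallest deg-1 vertex = 2, p_1 = 7. Add edge {2,7}. Now deg[2]=0, deg[7]=2.
Step 2: smallest deg-1 vertex = 3, p_2 = 7. Add edge {3,7}. Now deg[3]=0, deg[7]=1.
Step 3: smallest deg-1 vertex = 4, p_3 = 11. Add edge {4,11}. Now deg[4]=0, deg[11]=1.
Step 4: smallest deg-1 vertex = 7, p_4 = 5. Add edge {5,7}. Now deg[7]=0, deg[5]=3.
Step 5: smallest deg-1 vertex = 8, p_5 = 10. Add edge {8,10}. Now deg[8]=0, deg[10]=1.
Step 6: smallest deg-1 vertex = 9, p_6 = 5. Add edge {5,9}. Now deg[9]=0, deg[5]=2.
Step 7: smallest deg-1 vertex = 10, p_7 = 6. Add edge {6,10}. Now deg[10]=0, deg[6]=1.
Step 8: smallest deg-1 vertex = 6, p_8 = 1. Add edge {1,6}. Now deg[6]=0, deg[1]=1.
Step 9: smallest deg-1 vertex = 1, p_9 = 5. Add edge {1,5}. Now deg[1]=0, deg[5]=1.
Final: two remaining deg-1 vertices are 5, 11. Add edge {5,11}.

Answer: 2 7
3 7
4 11
5 7
8 10
5 9
6 10
1 6
1 5
5 11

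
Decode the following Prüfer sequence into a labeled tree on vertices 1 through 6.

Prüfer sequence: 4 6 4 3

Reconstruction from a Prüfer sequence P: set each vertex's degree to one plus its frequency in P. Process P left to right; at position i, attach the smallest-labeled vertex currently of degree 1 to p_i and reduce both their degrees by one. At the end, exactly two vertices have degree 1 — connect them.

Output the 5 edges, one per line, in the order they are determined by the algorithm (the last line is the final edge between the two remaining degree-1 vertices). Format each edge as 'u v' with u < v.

Answer: 1 4
2 6
4 5
3 4
3 6

Derivation:
Initial degrees: {1:1, 2:1, 3:2, 4:3, 5:1, 6:2}
Step 1: smallest deg-1 vertex = 1, p_1 = 4. Add edge {1,4}. Now deg[1]=0, deg[4]=2.
Step 2: smallest deg-1 vertex = 2, p_2 = 6. Add edge {2,6}. Now deg[2]=0, deg[6]=1.
Step 3: smallest deg-1 vertex = 5, p_3 = 4. Add edge {4,5}. Now deg[5]=0, deg[4]=1.
Step 4: smallest deg-1 vertex = 4, p_4 = 3. Add edge {3,4}. Now deg[4]=0, deg[3]=1.
Final: two remaining deg-1 vertices are 3, 6. Add edge {3,6}.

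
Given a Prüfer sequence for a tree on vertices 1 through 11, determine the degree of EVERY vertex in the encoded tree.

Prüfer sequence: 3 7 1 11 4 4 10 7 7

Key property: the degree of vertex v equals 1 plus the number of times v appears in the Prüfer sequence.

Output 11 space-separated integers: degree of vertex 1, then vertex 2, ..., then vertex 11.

p_1 = 3: count[3] becomes 1
p_2 = 7: count[7] becomes 1
p_3 = 1: count[1] becomes 1
p_4 = 11: count[11] becomes 1
p_5 = 4: count[4] becomes 1
p_6 = 4: count[4] becomes 2
p_7 = 10: count[10] becomes 1
p_8 = 7: count[7] becomes 2
p_9 = 7: count[7] becomes 3
Degrees (1 + count): deg[1]=1+1=2, deg[2]=1+0=1, deg[3]=1+1=2, deg[4]=1+2=3, deg[5]=1+0=1, deg[6]=1+0=1, deg[7]=1+3=4, deg[8]=1+0=1, deg[9]=1+0=1, deg[10]=1+1=2, deg[11]=1+1=2

Answer: 2 1 2 3 1 1 4 1 1 2 2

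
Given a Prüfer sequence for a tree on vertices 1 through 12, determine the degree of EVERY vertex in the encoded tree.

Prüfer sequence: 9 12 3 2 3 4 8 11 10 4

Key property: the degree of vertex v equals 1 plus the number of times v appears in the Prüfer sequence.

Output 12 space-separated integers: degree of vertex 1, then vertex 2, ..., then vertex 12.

p_1 = 9: count[9] becomes 1
p_2 = 12: count[12] becomes 1
p_3 = 3: count[3] becomes 1
p_4 = 2: count[2] becomes 1
p_5 = 3: count[3] becomes 2
p_6 = 4: count[4] becomes 1
p_7 = 8: count[8] becomes 1
p_8 = 11: count[11] becomes 1
p_9 = 10: count[10] becomes 1
p_10 = 4: count[4] becomes 2
Degrees (1 + count): deg[1]=1+0=1, deg[2]=1+1=2, deg[3]=1+2=3, deg[4]=1+2=3, deg[5]=1+0=1, deg[6]=1+0=1, deg[7]=1+0=1, deg[8]=1+1=2, deg[9]=1+1=2, deg[10]=1+1=2, deg[11]=1+1=2, deg[12]=1+1=2

Answer: 1 2 3 3 1 1 1 2 2 2 2 2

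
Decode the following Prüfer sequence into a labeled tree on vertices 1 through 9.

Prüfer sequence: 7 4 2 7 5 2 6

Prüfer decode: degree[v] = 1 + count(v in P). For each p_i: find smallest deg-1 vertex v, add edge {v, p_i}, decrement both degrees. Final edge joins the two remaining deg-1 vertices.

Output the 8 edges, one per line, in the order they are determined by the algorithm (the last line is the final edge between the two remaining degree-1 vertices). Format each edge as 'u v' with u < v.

Answer: 1 7
3 4
2 4
7 8
5 7
2 5
2 6
6 9

Derivation:
Initial degrees: {1:1, 2:3, 3:1, 4:2, 5:2, 6:2, 7:3, 8:1, 9:1}
Step 1: smallest deg-1 vertex = 1, p_1 = 7. Add edge {1,7}. Now deg[1]=0, deg[7]=2.
Step 2: smallest deg-1 vertex = 3, p_2 = 4. Add edge {3,4}. Now deg[3]=0, deg[4]=1.
Step 3: smallest deg-1 vertex = 4, p_3 = 2. Add edge {2,4}. Now deg[4]=0, deg[2]=2.
Step 4: smallest deg-1 vertex = 8, p_4 = 7. Add edge {7,8}. Now deg[8]=0, deg[7]=1.
Step 5: smallest deg-1 vertex = 7, p_5 = 5. Add edge {5,7}. Now deg[7]=0, deg[5]=1.
Step 6: smallest deg-1 vertex = 5, p_6 = 2. Add edge {2,5}. Now deg[5]=0, deg[2]=1.
Step 7: smallest deg-1 vertex = 2, p_7 = 6. Add edge {2,6}. Now deg[2]=0, deg[6]=1.
Final: two remaining deg-1 vertices are 6, 9. Add edge {6,9}.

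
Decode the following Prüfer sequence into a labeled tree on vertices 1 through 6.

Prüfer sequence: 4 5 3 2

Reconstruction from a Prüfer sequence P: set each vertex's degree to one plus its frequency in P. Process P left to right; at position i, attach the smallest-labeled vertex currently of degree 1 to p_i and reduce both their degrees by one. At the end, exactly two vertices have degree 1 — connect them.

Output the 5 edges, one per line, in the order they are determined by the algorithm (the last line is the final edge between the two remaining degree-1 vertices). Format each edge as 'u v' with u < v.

Initial degrees: {1:1, 2:2, 3:2, 4:2, 5:2, 6:1}
Step 1: smallest deg-1 vertex = 1, p_1 = 4. Add edge {1,4}. Now deg[1]=0, deg[4]=1.
Step 2: smallest deg-1 vertex = 4, p_2 = 5. Add edge {4,5}. Now deg[4]=0, deg[5]=1.
Step 3: smallest deg-1 vertex = 5, p_3 = 3. Add edge {3,5}. Now deg[5]=0, deg[3]=1.
Step 4: smallest deg-1 vertex = 3, p_4 = 2. Add edge {2,3}. Now deg[3]=0, deg[2]=1.
Final: two remaining deg-1 vertices are 2, 6. Add edge {2,6}.

Answer: 1 4
4 5
3 5
2 3
2 6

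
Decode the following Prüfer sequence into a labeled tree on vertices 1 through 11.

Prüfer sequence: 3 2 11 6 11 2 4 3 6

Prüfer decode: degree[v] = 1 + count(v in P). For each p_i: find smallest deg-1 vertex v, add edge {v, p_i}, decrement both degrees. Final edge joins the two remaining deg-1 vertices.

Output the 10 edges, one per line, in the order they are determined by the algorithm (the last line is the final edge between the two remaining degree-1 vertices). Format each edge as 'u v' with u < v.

Initial degrees: {1:1, 2:3, 3:3, 4:2, 5:1, 6:3, 7:1, 8:1, 9:1, 10:1, 11:3}
Step 1: smallest deg-1 vertex = 1, p_1 = 3. Add edge {1,3}. Now deg[1]=0, deg[3]=2.
Step 2: smallest deg-1 vertex = 5, p_2 = 2. Add edge {2,5}. Now deg[5]=0, deg[2]=2.
Step 3: smallest deg-1 vertex = 7, p_3 = 11. Add edge {7,11}. Now deg[7]=0, deg[11]=2.
Step 4: smallest deg-1 vertex = 8, p_4 = 6. Add edge {6,8}. Now deg[8]=0, deg[6]=2.
Step 5: smallest deg-1 vertex = 9, p_5 = 11. Add edge {9,11}. Now deg[9]=0, deg[11]=1.
Step 6: smallest deg-1 vertex = 10, p_6 = 2. Add edge {2,10}. Now deg[10]=0, deg[2]=1.
Step 7: smallest deg-1 vertex = 2, p_7 = 4. Add edge {2,4}. Now deg[2]=0, deg[4]=1.
Step 8: smallest deg-1 vertex = 4, p_8 = 3. Add edge {3,4}. Now deg[4]=0, deg[3]=1.
Step 9: smallest deg-1 vertex = 3, p_9 = 6. Add edge {3,6}. Now deg[3]=0, deg[6]=1.
Final: two remaining deg-1 vertices are 6, 11. Add edge {6,11}.

Answer: 1 3
2 5
7 11
6 8
9 11
2 10
2 4
3 4
3 6
6 11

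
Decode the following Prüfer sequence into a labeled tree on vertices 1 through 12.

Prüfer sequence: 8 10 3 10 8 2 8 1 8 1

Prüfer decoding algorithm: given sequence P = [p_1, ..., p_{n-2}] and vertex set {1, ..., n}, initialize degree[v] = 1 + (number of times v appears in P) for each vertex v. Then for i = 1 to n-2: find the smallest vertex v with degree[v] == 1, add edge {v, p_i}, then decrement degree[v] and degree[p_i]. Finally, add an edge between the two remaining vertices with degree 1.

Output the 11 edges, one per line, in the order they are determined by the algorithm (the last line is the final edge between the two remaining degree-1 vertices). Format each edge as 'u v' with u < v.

Initial degrees: {1:3, 2:2, 3:2, 4:1, 5:1, 6:1, 7:1, 8:5, 9:1, 10:3, 11:1, 12:1}
Step 1: smallest deg-1 vertex = 4, p_1 = 8. Add edge {4,8}. Now deg[4]=0, deg[8]=4.
Step 2: smallest deg-1 vertex = 5, p_2 = 10. Add edge {5,10}. Now deg[5]=0, deg[10]=2.
Step 3: smallest deg-1 vertex = 6, p_3 = 3. Add edge {3,6}. Now deg[6]=0, deg[3]=1.
Step 4: smallest deg-1 vertex = 3, p_4 = 10. Add edge {3,10}. Now deg[3]=0, deg[10]=1.
Step 5: smallest deg-1 vertex = 7, p_5 = 8. Add edge {7,8}. Now deg[7]=0, deg[8]=3.
Step 6: smallest deg-1 vertex = 9, p_6 = 2. Add edge {2,9}. Now deg[9]=0, deg[2]=1.
Step 7: smallest deg-1 vertex = 2, p_7 = 8. Add edge {2,8}. Now deg[2]=0, deg[8]=2.
Step 8: smallest deg-1 vertex = 10, p_8 = 1. Add edge {1,10}. Now deg[10]=0, deg[1]=2.
Step 9: smallest deg-1 vertex = 11, p_9 = 8. Add edge {8,11}. Now deg[11]=0, deg[8]=1.
Step 10: smallest deg-1 vertex = 8, p_10 = 1. Add edge {1,8}. Now deg[8]=0, deg[1]=1.
Final: two remaining deg-1 vertices are 1, 12. Add edge {1,12}.

Answer: 4 8
5 10
3 6
3 10
7 8
2 9
2 8
1 10
8 11
1 8
1 12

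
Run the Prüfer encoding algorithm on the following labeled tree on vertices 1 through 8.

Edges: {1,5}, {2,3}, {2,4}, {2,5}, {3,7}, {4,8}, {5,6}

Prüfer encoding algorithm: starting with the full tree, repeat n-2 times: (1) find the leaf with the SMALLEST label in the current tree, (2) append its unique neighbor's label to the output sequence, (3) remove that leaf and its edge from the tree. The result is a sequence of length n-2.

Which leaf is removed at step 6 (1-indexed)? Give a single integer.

Step 1: current leaves = {1,6,7,8}. Remove leaf 1 (neighbor: 5).
Step 2: current leaves = {6,7,8}. Remove leaf 6 (neighbor: 5).
Step 3: current leaves = {5,7,8}. Remove leaf 5 (neighbor: 2).
Step 4: current leaves = {7,8}. Remove leaf 7 (neighbor: 3).
Step 5: current leaves = {3,8}. Remove leaf 3 (neighbor: 2).
Step 6: current leaves = {2,8}. Remove leaf 2 (neighbor: 4).

Answer: 2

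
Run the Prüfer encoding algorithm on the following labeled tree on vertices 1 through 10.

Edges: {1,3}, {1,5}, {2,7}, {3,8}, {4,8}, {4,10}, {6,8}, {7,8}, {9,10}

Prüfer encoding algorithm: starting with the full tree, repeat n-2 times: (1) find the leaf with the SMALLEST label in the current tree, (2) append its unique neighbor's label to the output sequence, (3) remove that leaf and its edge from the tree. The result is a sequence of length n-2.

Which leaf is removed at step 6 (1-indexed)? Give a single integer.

Step 1: current leaves = {2,5,6,9}. Remove leaf 2 (neighbor: 7).
Step 2: current leaves = {5,6,7,9}. Remove leaf 5 (neighbor: 1).
Step 3: current leaves = {1,6,7,9}. Remove leaf 1 (neighbor: 3).
Step 4: current leaves = {3,6,7,9}. Remove leaf 3 (neighbor: 8).
Step 5: current leaves = {6,7,9}. Remove leaf 6 (neighbor: 8).
Step 6: current leaves = {7,9}. Remove leaf 7 (neighbor: 8).

Answer: 7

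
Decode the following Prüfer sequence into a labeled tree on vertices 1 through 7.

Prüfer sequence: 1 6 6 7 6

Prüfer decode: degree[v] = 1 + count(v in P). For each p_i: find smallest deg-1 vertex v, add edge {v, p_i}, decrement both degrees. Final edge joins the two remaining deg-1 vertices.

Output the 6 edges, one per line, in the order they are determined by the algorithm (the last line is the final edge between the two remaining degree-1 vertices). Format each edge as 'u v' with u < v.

Initial degrees: {1:2, 2:1, 3:1, 4:1, 5:1, 6:4, 7:2}
Step 1: smallest deg-1 vertex = 2, p_1 = 1. Add edge {1,2}. Now deg[2]=0, deg[1]=1.
Step 2: smallest deg-1 vertex = 1, p_2 = 6. Add edge {1,6}. Now deg[1]=0, deg[6]=3.
Step 3: smallest deg-1 vertex = 3, p_3 = 6. Add edge {3,6}. Now deg[3]=0, deg[6]=2.
Step 4: smallest deg-1 vertex = 4, p_4 = 7. Add edge {4,7}. Now deg[4]=0, deg[7]=1.
Step 5: smallest deg-1 vertex = 5, p_5 = 6. Add edge {5,6}. Now deg[5]=0, deg[6]=1.
Final: two remaining deg-1 vertices are 6, 7. Add edge {6,7}.

Answer: 1 2
1 6
3 6
4 7
5 6
6 7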